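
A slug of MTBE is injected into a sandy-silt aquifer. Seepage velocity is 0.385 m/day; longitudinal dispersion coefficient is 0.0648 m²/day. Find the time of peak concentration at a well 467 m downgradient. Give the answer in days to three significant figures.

For the 1D instantaneous-source solution, setting ∂C/∂t = 0 at fixed x gives v²t² + 2Dt − x² = 0, so t = (√(D² + v²x²) − D)/v².
√(D² + v²x²) = √(0.0648² + 0.385² × 467²) = 179.8; v² = 0.148225.
t = (179.8 − 0.0648)/0.148225 = 1210 days (vs. the pure-advection estimate x/v = 1210 d).

1210 days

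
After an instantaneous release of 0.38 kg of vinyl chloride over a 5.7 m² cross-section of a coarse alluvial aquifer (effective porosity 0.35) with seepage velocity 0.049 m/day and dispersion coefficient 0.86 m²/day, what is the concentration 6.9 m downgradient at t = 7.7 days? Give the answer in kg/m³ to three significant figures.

0.00419 kg/m³

For an instantaneous plane source, C(x,t) = M/(n_e·A·√(4πDt)) · exp(−(x−vt)²/(4Dt)), with n_e·A the pore (flow) area.
Plume center vt = 0.049 × 7.7 = 0.3773 m, so the well at 6.9 m is 6.5227 m downgradient of the peak.
√(4πDt) = 9.122 m, giving peak height M/(n_e·A·√(4πDt)) = 0.38/(0.35 × 5.7 × 9.122) = 0.02088 kg/m³.
(x−vt)²/(4Dt) = (6.5227)²/(4 × 0.86 × 7.7) = 1.606; exp(−1.606) = 0.2007.
C = 0.02088 × 0.2007 = 0.00419 kg/m³.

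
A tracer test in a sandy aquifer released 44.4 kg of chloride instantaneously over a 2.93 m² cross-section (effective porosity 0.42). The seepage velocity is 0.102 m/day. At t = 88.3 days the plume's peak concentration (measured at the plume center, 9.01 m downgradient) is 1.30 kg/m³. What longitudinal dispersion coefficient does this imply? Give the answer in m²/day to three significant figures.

0.694 m²/day

At the plume center C_max = M/(n_e·A·√(4πDt)), so D = M²/(4πt·(n_e·A·C_max)²).
n_e·A·C_max = 0.42 × 2.93 × 1.30 = 1.600 kg/m.
D = 44.4²/(4π × 88.3 × 1.600²) = 0.694 m²/day.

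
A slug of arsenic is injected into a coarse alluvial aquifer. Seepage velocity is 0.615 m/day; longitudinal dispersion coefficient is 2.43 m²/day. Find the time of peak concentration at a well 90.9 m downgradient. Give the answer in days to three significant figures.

142 days

For the 1D instantaneous-source solution, setting ∂C/∂t = 0 at fixed x gives v²t² + 2Dt − x² = 0, so t = (√(D² + v²x²) − D)/v².
√(D² + v²x²) = √(2.43² + 0.615² × 90.9²) = 55.96; v² = 0.378225.
t = (55.96 − 2.43)/0.378225 = 142 days (vs. the pure-advection estimate x/v = 148 d).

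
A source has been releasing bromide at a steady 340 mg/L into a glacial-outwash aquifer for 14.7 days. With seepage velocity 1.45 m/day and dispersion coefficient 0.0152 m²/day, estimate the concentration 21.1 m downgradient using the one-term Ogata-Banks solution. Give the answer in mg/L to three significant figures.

For a continuous step input, C/C₀ ≈ ½·erfc((x−vt)/(2√(Dt))).
vt = 1.45 × 14.7 = 21.315 m and 2√(Dt) = 2√(0.0152 × 14.7) = 0.9454 m.
Argument (x−vt)/(2√(Dt)) = (21.1 − 21.315)/0.9454 = -0.2274; ½·erfc(-0.2274) = 0.6261.
C = 340 × 0.6261 = 213 mg/L.

213 mg/L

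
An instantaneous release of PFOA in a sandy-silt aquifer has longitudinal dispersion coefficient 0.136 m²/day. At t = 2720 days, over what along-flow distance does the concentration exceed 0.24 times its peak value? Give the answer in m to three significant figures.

The plume is Gaussian with σ = √(2Dt) = √(2 × 0.136 × 2720) = 27.20 m.
C/C_peak = exp(−Δx²/(2σ²)) = 0.24 ⇒ Δx = σ·√(−2 ln 0.24) = 27.20 × 1.689 = 45.94 m.
Width = 2Δx = 91.9 m.

91.9 m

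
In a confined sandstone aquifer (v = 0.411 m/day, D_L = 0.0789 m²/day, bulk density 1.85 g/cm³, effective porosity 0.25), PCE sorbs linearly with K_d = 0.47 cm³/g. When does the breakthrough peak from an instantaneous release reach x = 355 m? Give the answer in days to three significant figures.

Retardation factor R = 1 + ρ_b·K_d/n = 1 + 1.85 × 0.47/0.25 = 4.478.
Sorption retards both mechanisms: v_R = v/R = 0.09178 m/day, D_R = D/R = 0.01762 m²/day.
Peak time from v_R²t² + 2D_R t − x² = 0: t = (√(D_R² + v_R²x²) − D_R)/v_R².
√(D_R² + v_R²x²) = √(0.01762² + 0.09178² × 355²) = 32.58; v_R² = 0.008424.
t = (32.58 − 0.01762)/0.008424 = 3870 days.

3870 days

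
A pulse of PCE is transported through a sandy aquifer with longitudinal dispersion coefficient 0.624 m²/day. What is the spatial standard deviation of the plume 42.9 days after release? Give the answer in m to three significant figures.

7.32 m

Dispersive spreading gives a Gaussian with σ² = 2Dt; advection only shifts the center.
σ = √(2 × 0.624 × 42.9) = 7.32 m.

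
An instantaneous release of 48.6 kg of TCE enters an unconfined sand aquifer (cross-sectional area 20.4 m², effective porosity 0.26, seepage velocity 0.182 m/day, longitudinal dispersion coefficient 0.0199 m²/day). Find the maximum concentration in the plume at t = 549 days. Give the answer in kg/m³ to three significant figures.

0.782 kg/m³

The peak of an instantaneous 1D plume sits at x = vt; there the Gaussian factor is 1 and C_max = M/(n_e·A·√(4πDt)), where n_e·A is the pore area the mass is dissolved in.
√(4πDt) = √(4π × 0.0199 × 549) = 11.72 m, so C_max = 48.6/(0.26 × 20.4 × 11.72) = 0.782 kg/m³.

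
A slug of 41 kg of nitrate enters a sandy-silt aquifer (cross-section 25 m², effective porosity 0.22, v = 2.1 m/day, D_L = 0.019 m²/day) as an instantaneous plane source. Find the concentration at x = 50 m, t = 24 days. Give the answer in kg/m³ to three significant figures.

2.85 kg/m³

For an instantaneous plane source, C(x,t) = M/(n_e·A·√(4πDt)) · exp(−(x−vt)²/(4Dt)), with n_e·A the pore (flow) area.
Plume center vt = 2.1 × 24 = 50.4 m, so the well at 50 m is 0.4 m upgradient of the peak.
√(4πDt) = 2.394 m, giving peak height M/(n_e·A·√(4πDt)) = 41/(0.22 × 25 × 2.394) = 3.114 kg/m³.
(x−vt)²/(4Dt) = (-0.4)²/(4 × 0.019 × 24) = 0.08772; exp(−0.08772) = 0.9160.
C = 3.114 × 0.9160 = 2.85 kg/m³.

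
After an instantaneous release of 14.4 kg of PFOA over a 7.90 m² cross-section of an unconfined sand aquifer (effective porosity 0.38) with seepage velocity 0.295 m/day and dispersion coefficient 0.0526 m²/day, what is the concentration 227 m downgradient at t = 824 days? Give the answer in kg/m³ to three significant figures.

For an instantaneous plane source, C(x,t) = M/(n_e·A·√(4πDt)) · exp(−(x−vt)²/(4Dt)), with n_e·A the pore (flow) area.
Plume center vt = 0.295 × 824 = 243.08 m, so the well at 227 m is 16.08 m upgradient of the peak.
√(4πDt) = 23.34 m, giving peak height M/(n_e·A·√(4πDt)) = 14.4/(0.38 × 7.90 × 23.34) = 0.2055 kg/m³.
(x−vt)²/(4Dt) = (-16.08)²/(4 × 0.0526 × 824) = 1.491; exp(−1.491) = 0.2251.
C = 0.2055 × 0.2251 = 0.0463 kg/m³.

0.0463 kg/m³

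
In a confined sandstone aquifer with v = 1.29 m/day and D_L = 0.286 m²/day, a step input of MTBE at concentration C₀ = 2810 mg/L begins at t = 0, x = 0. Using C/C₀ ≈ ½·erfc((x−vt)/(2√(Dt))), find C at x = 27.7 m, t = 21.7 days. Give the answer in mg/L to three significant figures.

For a continuous step input, C/C₀ ≈ ½·erfc((x−vt)/(2√(Dt))).
vt = 1.29 × 21.7 = 27.993 m and 2√(Dt) = 2√(0.286 × 21.7) = 4.982 m.
Argument (x−vt)/(2√(Dt)) = (27.7 − 27.993)/4.982 = -0.05881; ½·erfc(-0.05881) = 0.5331.
C = 2810 × 0.5331 = 1500 mg/L.

1500 mg/L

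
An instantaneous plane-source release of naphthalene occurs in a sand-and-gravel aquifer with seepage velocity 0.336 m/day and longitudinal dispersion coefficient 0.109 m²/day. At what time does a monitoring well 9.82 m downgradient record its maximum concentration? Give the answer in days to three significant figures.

For the 1D instantaneous-source solution, setting ∂C/∂t = 0 at fixed x gives v²t² + 2Dt − x² = 0, so t = (√(D² + v²x²) − D)/v².
√(D² + v²x²) = √(0.109² + 0.336² × 9.82²) = 3.301; v² = 0.112896.
t = (3.301 − 0.109)/0.112896 = 28.3 days (vs. the pure-advection estimate x/v = 29.2 d).

28.3 days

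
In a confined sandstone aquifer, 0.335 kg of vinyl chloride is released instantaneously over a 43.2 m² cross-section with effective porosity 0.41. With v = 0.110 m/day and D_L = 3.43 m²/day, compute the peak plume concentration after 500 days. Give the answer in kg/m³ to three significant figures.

0.000129 kg/m³

The peak of an instantaneous 1D plume sits at x = vt; there the Gaussian factor is 1 and C_max = M/(n_e·A·√(4πDt)), where n_e·A is the pore area the mass is dissolved in.
√(4πDt) = √(4π × 3.43 × 500) = 146.8 m, so C_max = 0.335/(0.41 × 43.2 × 146.8) = 0.000129 kg/m³.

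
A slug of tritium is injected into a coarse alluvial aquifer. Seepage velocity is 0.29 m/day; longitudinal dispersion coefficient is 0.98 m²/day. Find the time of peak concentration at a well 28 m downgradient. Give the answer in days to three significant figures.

85.6 days

For the 1D instantaneous-source solution, setting ∂C/∂t = 0 at fixed x gives v²t² + 2Dt − x² = 0, so t = (√(D² + v²x²) − D)/v².
√(D² + v²x²) = √(0.98² + 0.29² × 28²) = 8.179; v² = 0.0841.
t = (8.179 − 0.98)/0.0841 = 85.6 days (vs. the pure-advection estimate x/v = 96.6 d).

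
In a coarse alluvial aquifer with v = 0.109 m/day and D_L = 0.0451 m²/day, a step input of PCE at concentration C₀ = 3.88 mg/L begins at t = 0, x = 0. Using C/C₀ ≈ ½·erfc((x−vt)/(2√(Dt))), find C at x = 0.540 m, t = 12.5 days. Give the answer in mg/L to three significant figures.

3.03 mg/L

For a continuous step input, C/C₀ ≈ ½·erfc((x−vt)/(2√(Dt))).
vt = 0.109 × 12.5 = 1.3625 m and 2√(Dt) = 2√(0.0451 × 12.5) = 1.502 m.
Argument (x−vt)/(2√(Dt)) = (0.540 − 1.3625)/1.502 = -0.5476; ½·erfc(-0.5476) = 0.7807.
C = 3.88 × 0.7807 = 3.03 mg/L.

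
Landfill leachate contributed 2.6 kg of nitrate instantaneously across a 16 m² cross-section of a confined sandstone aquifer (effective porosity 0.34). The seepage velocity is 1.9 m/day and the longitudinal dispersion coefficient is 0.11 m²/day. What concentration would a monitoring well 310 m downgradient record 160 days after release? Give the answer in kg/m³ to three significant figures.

For an instantaneous plane source, C(x,t) = M/(n_e·A·√(4πDt)) · exp(−(x−vt)²/(4Dt)), with n_e·A the pore (flow) area.
Plume center vt = 1.9 × 160 = 304 m, so the well at 310 m is 6 m downgradient of the peak.
√(4πDt) = 14.87 m, giving peak height M/(n_e·A·√(4πDt)) = 2.6/(0.34 × 16 × 14.87) = 0.03214 kg/m³.
(x−vt)²/(4Dt) = (6)²/(4 × 0.11 × 160) = 0.5114; exp(−0.5114) = 0.5997.
C = 0.03214 × 0.5997 = 0.0193 kg/m³.

0.0193 kg/m³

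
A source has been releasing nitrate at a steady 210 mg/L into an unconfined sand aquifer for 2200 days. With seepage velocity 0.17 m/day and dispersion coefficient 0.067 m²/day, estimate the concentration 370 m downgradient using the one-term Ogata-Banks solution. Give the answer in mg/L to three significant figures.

For a continuous step input, C/C₀ ≈ ½·erfc((x−vt)/(2√(Dt))).
vt = 0.17 × 2200 = 374 m and 2√(Dt) = 2√(0.067 × 2200) = 24.28 m.
Argument (x−vt)/(2√(Dt)) = (370 − 374)/24.28 = -0.1647; ½·erfc(-0.1647) = 0.5921.
C = 210 × 0.5921 = 124 mg/L.

124 mg/L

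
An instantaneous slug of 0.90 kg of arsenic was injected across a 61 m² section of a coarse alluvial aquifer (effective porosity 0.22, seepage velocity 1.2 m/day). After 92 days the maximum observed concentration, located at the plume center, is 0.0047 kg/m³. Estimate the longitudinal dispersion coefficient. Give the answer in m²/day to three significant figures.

At the plume center C_max = M/(n_e·A·√(4πDt)), so D = M²/(4πt·(n_e·A·C_max)²).
n_e·A·C_max = 0.22 × 61 × 0.0047 = 0.06307 kg/m.
D = 0.90²/(4π × 92 × 0.06307²) = 0.176 m²/day.

0.176 m²/day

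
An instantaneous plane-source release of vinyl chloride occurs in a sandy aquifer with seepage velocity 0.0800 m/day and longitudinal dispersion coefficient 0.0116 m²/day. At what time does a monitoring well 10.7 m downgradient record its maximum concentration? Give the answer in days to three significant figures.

For the 1D instantaneous-source solution, setting ∂C/∂t = 0 at fixed x gives v²t² + 2Dt − x² = 0, so t = (√(D² + v²x²) − D)/v².
√(D² + v²x²) = √(0.0116² + 0.0800² × 10.7²) = 0.8561; v² = 0.0064.
t = (0.8561 − 0.0116)/0.0064 = 132 days (vs. the pure-advection estimate x/v = 134 d).

132 days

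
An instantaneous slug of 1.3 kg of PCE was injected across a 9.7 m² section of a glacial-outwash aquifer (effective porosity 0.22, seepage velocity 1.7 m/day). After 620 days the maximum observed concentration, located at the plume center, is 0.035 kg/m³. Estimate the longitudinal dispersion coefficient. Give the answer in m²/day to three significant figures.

0.0389 m²/day

At the plume center C_max = M/(n_e·A·√(4πDt)), so D = M²/(4πt·(n_e·A·C_max)²).
n_e·A·C_max = 0.22 × 9.7 × 0.035 = 0.07469 kg/m.
D = 1.3²/(4π × 620 × 0.07469²) = 0.0389 m²/day.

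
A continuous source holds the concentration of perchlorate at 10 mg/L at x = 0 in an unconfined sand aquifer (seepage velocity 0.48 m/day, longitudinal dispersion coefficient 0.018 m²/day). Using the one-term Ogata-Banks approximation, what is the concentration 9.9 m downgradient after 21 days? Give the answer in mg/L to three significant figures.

For a continuous step input, C/C₀ ≈ ½·erfc((x−vt)/(2√(Dt))).
vt = 0.48 × 21 = 10.08 m and 2√(Dt) = 2√(0.018 × 21) = 1.230 m.
Argument (x−vt)/(2√(Dt)) = (9.9 − 10.08)/1.230 = -0.1463; ½·erfc(-0.1463) = 0.5820.
C = 10 × 0.5820 = 5.82 mg/L.

5.82 mg/L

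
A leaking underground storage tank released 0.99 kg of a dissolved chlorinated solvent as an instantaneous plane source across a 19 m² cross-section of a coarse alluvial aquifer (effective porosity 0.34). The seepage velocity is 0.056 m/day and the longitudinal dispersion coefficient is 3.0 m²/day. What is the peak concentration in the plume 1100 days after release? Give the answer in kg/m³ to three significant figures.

0.000753 kg/m³

The peak of an instantaneous 1D plume sits at x = vt; there the Gaussian factor is 1 and C_max = M/(n_e·A·√(4πDt)), where n_e·A is the pore area the mass is dissolved in.
√(4πDt) = √(4π × 3.0 × 1100) = 203.6 m, so C_max = 0.99/(0.34 × 19 × 203.6) = 0.000753 kg/m³.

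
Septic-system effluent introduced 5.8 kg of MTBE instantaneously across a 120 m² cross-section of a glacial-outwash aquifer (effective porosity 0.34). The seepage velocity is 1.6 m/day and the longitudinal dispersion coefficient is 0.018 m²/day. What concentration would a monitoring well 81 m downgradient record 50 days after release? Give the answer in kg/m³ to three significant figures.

0.0320 kg/m³

For an instantaneous plane source, C(x,t) = M/(n_e·A·√(4πDt)) · exp(−(x−vt)²/(4Dt)), with n_e·A the pore (flow) area.
Plume center vt = 1.6 × 50 = 80 m, so the well at 81 m is 1 m downgradient of the peak.
√(4πDt) = 3.363 m, giving peak height M/(n_e·A·√(4πDt)) = 5.8/(0.34 × 120 × 3.363) = 0.04227 kg/m³.
(x−vt)²/(4Dt) = (1)²/(4 × 0.018 × 50) = 0.2778; exp(−0.2778) = 0.7574.
C = 0.04227 × 0.7574 = 0.0320 kg/m³.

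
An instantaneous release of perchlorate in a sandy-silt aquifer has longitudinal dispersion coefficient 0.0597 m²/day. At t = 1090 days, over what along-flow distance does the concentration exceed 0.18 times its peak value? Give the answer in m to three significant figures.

The plume is Gaussian with σ = √(2Dt) = √(2 × 0.0597 × 1090) = 11.41 m.
C/C_peak = exp(−Δx²/(2σ²)) = 0.18 ⇒ Δx = σ·√(−2 ln 0.18) = 11.41 × 1.852 = 21.13 m.
Width = 2Δx = 42.3 m.

42.3 m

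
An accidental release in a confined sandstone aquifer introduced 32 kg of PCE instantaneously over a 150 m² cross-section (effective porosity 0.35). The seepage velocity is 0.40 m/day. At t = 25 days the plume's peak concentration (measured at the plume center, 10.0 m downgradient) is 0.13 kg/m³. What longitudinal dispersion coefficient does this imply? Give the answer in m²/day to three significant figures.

At the plume center C_max = M/(n_e·A·√(4πDt)), so D = M²/(4πt·(n_e·A·C_max)²).
n_e·A·C_max = 0.35 × 150 × 0.13 = 6.825 kg/m.
D = 32²/(4π × 25 × 6.825²) = 0.0700 m²/day.

0.0700 m²/day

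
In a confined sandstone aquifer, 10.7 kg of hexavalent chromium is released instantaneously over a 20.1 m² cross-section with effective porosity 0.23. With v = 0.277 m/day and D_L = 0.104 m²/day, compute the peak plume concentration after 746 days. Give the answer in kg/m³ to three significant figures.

The peak of an instantaneous 1D plume sits at x = vt; there the Gaussian factor is 1 and C_max = M/(n_e·A·√(4πDt)), where n_e·A is the pore area the mass is dissolved in.
√(4πDt) = √(4π × 0.104 × 746) = 31.22 m, so C_max = 10.7/(0.23 × 20.1 × 31.22) = 0.0741 kg/m³.

0.0741 kg/m³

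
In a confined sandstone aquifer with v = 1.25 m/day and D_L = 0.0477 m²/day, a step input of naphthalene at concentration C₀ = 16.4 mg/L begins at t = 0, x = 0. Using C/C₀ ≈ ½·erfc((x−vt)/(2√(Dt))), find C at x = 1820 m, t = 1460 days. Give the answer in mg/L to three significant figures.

10.9 mg/L

For a continuous step input, C/C₀ ≈ ½·erfc((x−vt)/(2√(Dt))).
vt = 1.25 × 1460 = 1825 m and 2√(Dt) = 2√(0.0477 × 1460) = 16.69 m.
Argument (x−vt)/(2√(Dt)) = (1820 − 1825)/16.69 = -0.2996; ½·erfc(-0.2996) = 0.6641.
C = 16.4 × 0.6641 = 10.9 mg/L.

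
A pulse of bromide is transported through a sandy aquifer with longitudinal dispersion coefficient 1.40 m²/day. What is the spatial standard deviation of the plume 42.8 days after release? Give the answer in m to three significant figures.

10.9 m

Dispersive spreading gives a Gaussian with σ² = 2Dt; advection only shifts the center.
σ = √(2 × 1.40 × 42.8) = 10.9 m.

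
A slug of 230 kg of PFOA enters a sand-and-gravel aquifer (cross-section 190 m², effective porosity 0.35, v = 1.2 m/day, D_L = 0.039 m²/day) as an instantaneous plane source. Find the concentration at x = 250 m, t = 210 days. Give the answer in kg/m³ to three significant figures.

0.302 kg/m³

For an instantaneous plane source, C(x,t) = M/(n_e·A·√(4πDt)) · exp(−(x−vt)²/(4Dt)), with n_e·A the pore (flow) area.
Plume center vt = 1.2 × 210 = 252 m, so the well at 250 m is 2 m upgradient of the peak.
√(4πDt) = 10.14 m, giving peak height M/(n_e·A·√(4πDt)) = 230/(0.35 × 190 × 10.14) = 0.3411 kg/m³.
(x−vt)²/(4Dt) = (-2)²/(4 × 0.039 × 210) = 0.1221; exp(−0.1221) = 0.8851.
C = 0.3411 × 0.8851 = 0.302 kg/m³.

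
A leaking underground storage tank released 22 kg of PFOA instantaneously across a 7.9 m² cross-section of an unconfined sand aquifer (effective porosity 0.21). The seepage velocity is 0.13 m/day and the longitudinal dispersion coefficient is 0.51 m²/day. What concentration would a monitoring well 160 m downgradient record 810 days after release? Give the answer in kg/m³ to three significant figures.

0.0301 kg/m³

For an instantaneous plane source, C(x,t) = M/(n_e·A·√(4πDt)) · exp(−(x−vt)²/(4Dt)), with n_e·A the pore (flow) area.
Plume center vt = 0.13 × 810 = 105.3 m, so the well at 160 m is 54.7 m downgradient of the peak.
√(4πDt) = 72.05 m, giving peak height M/(n_e·A·√(4πDt)) = 22/(0.21 × 7.9 × 72.05) = 0.1841 kg/m³.
(x−vt)²/(4Dt) = (54.7)²/(4 × 0.51 × 810) = 1.811; exp(−1.811) = 0.1635.
C = 0.1841 × 0.1635 = 0.0301 kg/m³.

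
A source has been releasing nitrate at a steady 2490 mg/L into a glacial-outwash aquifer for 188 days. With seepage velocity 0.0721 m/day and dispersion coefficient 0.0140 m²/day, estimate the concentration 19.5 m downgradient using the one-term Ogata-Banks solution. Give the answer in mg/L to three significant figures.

For a continuous step input, C/C₀ ≈ ½·erfc((x−vt)/(2√(Dt))).
vt = 0.0721 × 188 = 13.5548 m and 2√(Dt) = 2√(0.0140 × 188) = 3.245 m.
Argument (x−vt)/(2√(Dt)) = (19.5 − 13.5548)/3.245 = 1.832; ½·erfc(1.832) = 0.004787.
C = 2490 × 0.004787 = 11.9 mg/L.

11.9 mg/L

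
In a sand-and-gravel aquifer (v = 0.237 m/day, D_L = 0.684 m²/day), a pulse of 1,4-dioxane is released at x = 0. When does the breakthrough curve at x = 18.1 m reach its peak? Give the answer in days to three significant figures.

For the 1D instantaneous-source solution, setting ∂C/∂t = 0 at fixed x gives v²t² + 2Dt − x² = 0, so t = (√(D² + v²x²) − D)/v².
√(D² + v²x²) = √(0.684² + 0.237² × 18.1²) = 4.344; v² = 0.056169.
t = (4.344 − 0.684)/0.056169 = 65.2 days (vs. the pure-advection estimate x/v = 76.4 d).

65.2 days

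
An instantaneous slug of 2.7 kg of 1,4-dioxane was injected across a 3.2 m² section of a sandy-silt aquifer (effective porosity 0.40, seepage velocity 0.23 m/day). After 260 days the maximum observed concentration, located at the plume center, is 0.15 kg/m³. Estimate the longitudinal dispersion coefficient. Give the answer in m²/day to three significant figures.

0.0605 m²/day

At the plume center C_max = M/(n_e·A·√(4πDt)), so D = M²/(4πt·(n_e·A·C_max)²).
n_e·A·C_max = 0.40 × 3.2 × 0.15 = 0.1920 kg/m.
D = 2.7²/(4π × 260 × 0.1920²) = 0.0605 m²/day.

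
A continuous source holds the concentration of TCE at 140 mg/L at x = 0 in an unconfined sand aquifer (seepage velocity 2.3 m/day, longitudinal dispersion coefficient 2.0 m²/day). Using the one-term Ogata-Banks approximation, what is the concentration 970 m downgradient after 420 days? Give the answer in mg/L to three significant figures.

64.6 mg/L

For a continuous step input, C/C₀ ≈ ½·erfc((x−vt)/(2√(Dt))).
vt = 2.3 × 420 = 966 m and 2√(Dt) = 2√(2.0 × 420) = 57.97 m.
Argument (x−vt)/(2√(Dt)) = (970 − 966)/57.97 = 0.06900; ½·erfc(0.06900) = 0.4611.
C = 140 × 0.4611 = 64.6 mg/L.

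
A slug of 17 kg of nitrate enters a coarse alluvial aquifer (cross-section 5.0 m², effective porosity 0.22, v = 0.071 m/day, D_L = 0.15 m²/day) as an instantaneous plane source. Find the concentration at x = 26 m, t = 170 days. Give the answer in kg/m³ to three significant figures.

0.129 kg/m³

For an instantaneous plane source, C(x,t) = M/(n_e·A·√(4πDt)) · exp(−(x−vt)²/(4Dt)), with n_e·A the pore (flow) area.
Plume center vt = 0.071 × 170 = 12.07 m, so the well at 26 m is 13.93 m downgradient of the peak.
√(4πDt) = 17.90 m, giving peak height M/(n_e·A·√(4πDt)) = 17/(0.22 × 5.0 × 17.90) = 0.8634 kg/m³.
(x−vt)²/(4Dt) = (13.93)²/(4 × 0.15 × 170) = 1.902; exp(−1.902) = 0.1493.
C = 0.8634 × 0.1493 = 0.129 kg/m³.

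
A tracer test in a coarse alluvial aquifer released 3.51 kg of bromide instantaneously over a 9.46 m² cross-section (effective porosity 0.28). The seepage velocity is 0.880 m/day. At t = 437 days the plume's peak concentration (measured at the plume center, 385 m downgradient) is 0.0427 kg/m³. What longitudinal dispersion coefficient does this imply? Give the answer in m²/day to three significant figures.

At the plume center C_max = M/(n_e·A·√(4πDt)), so D = M²/(4πt·(n_e·A·C_max)²).
n_e·A·C_max = 0.28 × 9.46 × 0.0427 = 0.1131 kg/m.
D = 3.51²/(4π × 437 × 0.1131²) = 0.175 m²/day.

0.175 m²/day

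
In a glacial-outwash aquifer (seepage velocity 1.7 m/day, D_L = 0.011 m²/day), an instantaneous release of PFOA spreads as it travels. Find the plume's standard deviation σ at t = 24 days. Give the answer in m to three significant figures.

0.727 m

Dispersive spreading gives a Gaussian with σ² = 2Dt; advection only shifts the center.
σ = √(2 × 0.011 × 24) = 0.727 m.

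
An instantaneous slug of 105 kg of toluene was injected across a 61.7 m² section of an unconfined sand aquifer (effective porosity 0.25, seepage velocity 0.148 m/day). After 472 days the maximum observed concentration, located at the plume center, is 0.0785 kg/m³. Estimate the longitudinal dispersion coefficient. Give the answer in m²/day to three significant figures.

At the plume center C_max = M/(n_e·A·√(4πDt)), so D = M²/(4πt·(n_e·A·C_max)²).
n_e·A·C_max = 0.25 × 61.7 × 0.0785 = 1.211 kg/m.
D = 105²/(4π × 472 × 1.211²) = 1.27 m²/day.

1.27 m²/day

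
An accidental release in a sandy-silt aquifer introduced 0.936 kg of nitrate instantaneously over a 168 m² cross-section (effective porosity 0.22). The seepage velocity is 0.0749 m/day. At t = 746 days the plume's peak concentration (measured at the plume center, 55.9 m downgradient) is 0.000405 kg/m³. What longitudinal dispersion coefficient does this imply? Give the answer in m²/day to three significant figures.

At the plume center C_max = M/(n_e·A·√(4πDt)), so D = M²/(4πt·(n_e·A·C_max)²).
n_e·A·C_max = 0.22 × 168 × 0.000405 = 0.01497 kg/m.
D = 0.936²/(4π × 746 × 0.01497²) = 0.417 m²/day.

0.417 m²/day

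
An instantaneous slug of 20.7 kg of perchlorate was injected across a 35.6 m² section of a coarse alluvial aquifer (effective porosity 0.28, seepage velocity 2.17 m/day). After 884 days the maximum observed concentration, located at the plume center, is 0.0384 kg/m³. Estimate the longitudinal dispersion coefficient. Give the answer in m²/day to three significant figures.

At the plume center C_max = M/(n_e·A·√(4πDt)), so D = M²/(4πt·(n_e·A·C_max)²).
n_e·A·C_max = 0.28 × 35.6 × 0.0384 = 0.3828 kg/m.
D = 20.7²/(4π × 884 × 0.3828²) = 0.263 m²/day.

0.263 m²/day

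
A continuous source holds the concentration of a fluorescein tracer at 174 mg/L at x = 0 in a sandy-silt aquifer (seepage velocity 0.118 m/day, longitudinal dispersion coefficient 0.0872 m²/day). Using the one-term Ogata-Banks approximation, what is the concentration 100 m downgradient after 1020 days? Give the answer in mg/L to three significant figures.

163 mg/L

For a continuous step input, C/C₀ ≈ ½·erfc((x−vt)/(2√(Dt))).
vt = 0.118 × 1020 = 120.36 m and 2√(Dt) = 2√(0.0872 × 1020) = 18.86 m.
Argument (x−vt)/(2√(Dt)) = (100 − 120.36)/18.86 = -1.080; ½·erfc(-1.080) = 0.9367.
C = 174 × 0.9367 = 163 mg/L.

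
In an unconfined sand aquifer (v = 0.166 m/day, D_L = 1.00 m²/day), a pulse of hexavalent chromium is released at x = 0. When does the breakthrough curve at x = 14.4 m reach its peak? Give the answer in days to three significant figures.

For the 1D instantaneous-source solution, setting ∂C/∂t = 0 at fixed x gives v²t² + 2Dt − x² = 0, so t = (√(D² + v²x²) − D)/v².
√(D² + v²x²) = √(1.00² + 0.166² × 14.4²) = 2.591; v² = 0.027556.
t = (2.591 − 1.00)/0.027556 = 57.7 days (vs. the pure-advection estimate x/v = 86.7 d).

57.7 days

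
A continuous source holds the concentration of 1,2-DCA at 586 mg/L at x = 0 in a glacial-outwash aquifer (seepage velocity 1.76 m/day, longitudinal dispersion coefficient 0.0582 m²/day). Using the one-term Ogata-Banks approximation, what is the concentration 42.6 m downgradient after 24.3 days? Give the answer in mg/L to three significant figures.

316 mg/L

For a continuous step input, C/C₀ ≈ ½·erfc((x−vt)/(2√(Dt))).
vt = 1.76 × 24.3 = 42.768 m and 2√(Dt) = 2√(0.0582 × 24.3) = 2.378 m.
Argument (x−vt)/(2√(Dt)) = (42.6 − 42.768)/2.378 = -0.07065; ½·erfc(-0.07065) = 0.5398.
C = 586 × 0.5398 = 316 mg/L.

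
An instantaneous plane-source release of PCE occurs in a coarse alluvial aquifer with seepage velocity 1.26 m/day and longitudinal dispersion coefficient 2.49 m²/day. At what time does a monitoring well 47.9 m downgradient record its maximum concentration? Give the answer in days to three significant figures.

For the 1D instantaneous-source solution, setting ∂C/∂t = 0 at fixed x gives v²t² + 2Dt − x² = 0, so t = (√(D² + v²x²) − D)/v².
√(D² + v²x²) = √(2.49² + 1.26² × 47.9²) = 60.41; v² = 1.5876.
t = (60.41 − 2.49)/1.5876 = 36.5 days (vs. the pure-advection estimate x/v = 38.0 d).

36.5 days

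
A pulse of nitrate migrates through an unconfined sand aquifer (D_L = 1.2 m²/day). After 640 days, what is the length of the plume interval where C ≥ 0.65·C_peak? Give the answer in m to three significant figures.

The plume is Gaussian with σ = √(2Dt) = √(2 × 1.2 × 640) = 39.19 m.
C/C_peak = exp(−Δx²/(2σ²)) = 0.65 ⇒ Δx = σ·√(−2 ln 0.65) = 39.19 × 0.9282 = 36.38 m.
Width = 2Δx = 72.8 m.

72.8 m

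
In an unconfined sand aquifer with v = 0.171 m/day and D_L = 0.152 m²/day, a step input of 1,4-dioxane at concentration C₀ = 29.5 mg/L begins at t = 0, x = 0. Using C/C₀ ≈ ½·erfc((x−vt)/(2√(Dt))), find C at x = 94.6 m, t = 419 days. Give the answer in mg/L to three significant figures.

0.619 mg/L

For a continuous step input, C/C₀ ≈ ½·erfc((x−vt)/(2√(Dt))).
vt = 0.171 × 419 = 71.649 m and 2√(Dt) = 2√(0.152 × 419) = 15.96 m.
Argument (x−vt)/(2√(Dt)) = (94.6 − 71.649)/15.96 = 1.438; ½·erfc(1.438) = 0.02099.
C = 29.5 × 0.02099 = 0.619 mg/L.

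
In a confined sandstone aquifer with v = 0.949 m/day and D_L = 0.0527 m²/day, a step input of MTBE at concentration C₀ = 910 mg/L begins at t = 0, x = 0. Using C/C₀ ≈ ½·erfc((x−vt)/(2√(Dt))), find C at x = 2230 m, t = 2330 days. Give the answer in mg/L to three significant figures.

For a continuous step input, C/C₀ ≈ ½·erfc((x−vt)/(2√(Dt))).
vt = 0.949 × 2330 = 2211.17 m and 2√(Dt) = 2√(0.0527 × 2330) = 22.16 m.
Argument (x−vt)/(2√(Dt)) = (2230 − 2211.17)/22.16 = 0.8497; ½·erfc(0.8497) = 0.1147.
C = 910 × 0.1147 = 104 mg/L.

104 mg/L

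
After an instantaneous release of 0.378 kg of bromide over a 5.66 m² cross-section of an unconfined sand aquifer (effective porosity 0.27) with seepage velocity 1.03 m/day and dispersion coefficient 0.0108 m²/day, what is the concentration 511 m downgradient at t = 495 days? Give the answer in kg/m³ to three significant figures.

For an instantaneous plane source, C(x,t) = M/(n_e·A·√(4πDt)) · exp(−(x−vt)²/(4Dt)), with n_e·A the pore (flow) area.
Plume center vt = 1.03 × 495 = 509.85 m, so the well at 511 m is 1.15 m downgradient of the peak.
√(4πDt) = 8.196 m, giving peak height M/(n_e·A·√(4πDt)) = 0.378/(0.27 × 5.66 × 8.196) = 0.03018 kg/m³.
(x−vt)²/(4Dt) = (1.15)²/(4 × 0.0108 × 495) = 0.06185; exp(−0.06185) = 0.9400.
C = 0.03018 × 0.9400 = 0.0284 kg/m³.

0.0284 kg/m³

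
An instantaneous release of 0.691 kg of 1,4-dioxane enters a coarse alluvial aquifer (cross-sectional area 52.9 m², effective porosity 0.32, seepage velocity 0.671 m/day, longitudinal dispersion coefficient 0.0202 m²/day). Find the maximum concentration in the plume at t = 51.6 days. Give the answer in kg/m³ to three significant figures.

The peak of an instantaneous 1D plume sits at x = vt; there the Gaussian factor is 1 and C_max = M/(n_e·A·√(4πDt)), where n_e·A is the pore area the mass is dissolved in.
√(4πDt) = √(4π × 0.0202 × 51.6) = 3.619 m, so C_max = 0.691/(0.32 × 52.9 × 3.619) = 0.0113 kg/m³.

0.0113 kg/m³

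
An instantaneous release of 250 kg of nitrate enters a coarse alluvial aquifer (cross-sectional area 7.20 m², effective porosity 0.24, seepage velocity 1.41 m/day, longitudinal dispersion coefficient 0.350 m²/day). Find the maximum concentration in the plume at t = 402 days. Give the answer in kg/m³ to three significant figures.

3.44 kg/m³

The peak of an instantaneous 1D plume sits at x = vt; there the Gaussian factor is 1 and C_max = M/(n_e·A·√(4πDt)), where n_e·A is the pore area the mass is dissolved in.
√(4πDt) = √(4π × 0.350 × 402) = 42.05 m, so C_max = 250/(0.24 × 7.20 × 42.05) = 3.44 kg/m³.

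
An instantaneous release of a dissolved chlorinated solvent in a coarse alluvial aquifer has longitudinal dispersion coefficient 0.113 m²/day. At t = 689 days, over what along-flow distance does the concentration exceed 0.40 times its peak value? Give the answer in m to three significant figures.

33.8 m

The plume is Gaussian with σ = √(2Dt) = √(2 × 0.113 × 689) = 12.48 m.
C/C_peak = exp(−Δx²/(2σ²)) = 0.40 ⇒ Δx = σ·√(−2 ln 0.40) = 12.48 × 1.354 = 16.90 m.
Width = 2Δx = 33.8 m.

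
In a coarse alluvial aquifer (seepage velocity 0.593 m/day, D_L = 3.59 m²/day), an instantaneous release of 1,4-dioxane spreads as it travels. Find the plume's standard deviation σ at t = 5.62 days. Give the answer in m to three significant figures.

Dispersive spreading gives a Gaussian with σ² = 2Dt; advection only shifts the center.
σ = √(2 × 3.59 × 5.62) = 6.35 m.

6.35 m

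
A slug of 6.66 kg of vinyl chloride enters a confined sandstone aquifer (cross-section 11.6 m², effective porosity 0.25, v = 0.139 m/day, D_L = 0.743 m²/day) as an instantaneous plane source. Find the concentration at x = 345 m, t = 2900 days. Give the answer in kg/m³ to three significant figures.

0.00943 kg/m³

For an instantaneous plane source, C(x,t) = M/(n_e·A·√(4πDt)) · exp(−(x−vt)²/(4Dt)), with n_e·A the pore (flow) area.
Plume center vt = 0.139 × 2900 = 403.1 m, so the well at 345 m is 58.1 m upgradient of the peak.
√(4πDt) = 164.6 m, giving peak height M/(n_e·A·√(4πDt)) = 6.66/(0.25 × 11.6 × 164.6) = 0.01395 kg/m³.
(x−vt)²/(4Dt) = (-58.1)²/(4 × 0.743 × 2900) = 0.3917; exp(−0.3917) = 0.6759.
C = 0.01395 × 0.6759 = 0.00943 kg/m³.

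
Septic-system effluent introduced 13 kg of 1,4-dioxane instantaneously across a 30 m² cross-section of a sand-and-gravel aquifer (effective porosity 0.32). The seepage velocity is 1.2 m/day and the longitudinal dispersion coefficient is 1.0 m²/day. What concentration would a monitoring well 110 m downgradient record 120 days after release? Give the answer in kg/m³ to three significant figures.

0.00314 kg/m³

For an instantaneous plane source, C(x,t) = M/(n_e·A·√(4πDt)) · exp(−(x−vt)²/(4Dt)), with n_e·A the pore (flow) area.
Plume center vt = 1.2 × 120 = 144 m, so the well at 110 m is 34 m upgradient of the peak.
√(4πDt) = 38.83 m, giving peak height M/(n_e·A·√(4πDt)) = 13/(0.32 × 30 × 38.83) = 0.03487 kg/m³.
(x−vt)²/(4Dt) = (-34)²/(4 × 1.0 × 120) = 2.408; exp(−2.408) = 0.09000.
C = 0.03487 × 0.09000 = 0.00314 kg/m³.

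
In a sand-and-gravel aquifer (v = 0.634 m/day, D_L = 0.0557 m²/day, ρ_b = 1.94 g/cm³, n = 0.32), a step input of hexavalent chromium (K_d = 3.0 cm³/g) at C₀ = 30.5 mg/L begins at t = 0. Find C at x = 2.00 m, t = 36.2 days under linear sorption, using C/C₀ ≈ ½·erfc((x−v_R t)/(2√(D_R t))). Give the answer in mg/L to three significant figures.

Retardation factor R = 1 + ρ_b·K_d/n = 1 + 1.94 × 3.0/0.32 = 19.19.
Sorption retards both mechanisms: v_R = v/R = 0.03304 m/day, D_R = D/R = 0.002903 m²/day.
v_R·t = 0.03304 × 36.2 = 1.196048 m; 2√(D_R t) = 0.6483 m; argument = (2.00 − 1.196048)/0.6483 = 1.240.
C = C₀ × ½·erfc(1.240) = 30.5 × 0.03975 = 1.21 mg/L.

1.21 mg/L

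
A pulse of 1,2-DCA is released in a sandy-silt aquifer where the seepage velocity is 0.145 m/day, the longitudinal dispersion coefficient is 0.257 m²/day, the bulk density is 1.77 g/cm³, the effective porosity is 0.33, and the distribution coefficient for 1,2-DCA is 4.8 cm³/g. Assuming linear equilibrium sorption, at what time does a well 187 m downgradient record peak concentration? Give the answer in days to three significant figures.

34200 days

Retardation factor R = 1 + ρ_b·K_d/n = 1 + 1.77 × 4.8/0.33 = 26.75.
Sorption retards both mechanisms: v_R = v/R = 0.005421 m/day, D_R = D/R = 0.009607 m²/day.
Peak time from v_R²t² + 2D_R t − x² = 0: t = (√(D_R² + v_R²x²) − D_R)/v_R².
√(D_R² + v_R²x²) = √(0.009607² + 0.005421² × 187²) = 1.014; v_R² = 2.939e-05.
t = (1.014 − 0.009607)/2.939e-05 = 34200 days.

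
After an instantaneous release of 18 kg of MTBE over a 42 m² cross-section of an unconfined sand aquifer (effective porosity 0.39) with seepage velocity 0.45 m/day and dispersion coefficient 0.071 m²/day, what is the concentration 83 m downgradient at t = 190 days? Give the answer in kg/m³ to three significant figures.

0.0752 kg/m³

For an instantaneous plane source, C(x,t) = M/(n_e·A·√(4πDt)) · exp(−(x−vt)²/(4Dt)), with n_e·A the pore (flow) area.
Plume center vt = 0.45 × 190 = 85.5 m, so the well at 83 m is 2.5 m upgradient of the peak.
√(4πDt) = 13.02 m, giving peak height M/(n_e·A·√(4πDt)) = 18/(0.39 × 42 × 13.02) = 0.08440 kg/m³.
(x−vt)²/(4Dt) = (-2.5)²/(4 × 0.071 × 190) = 0.1158; exp(−0.1158) = 0.8907.
C = 0.08440 × 0.8907 = 0.0752 kg/m³.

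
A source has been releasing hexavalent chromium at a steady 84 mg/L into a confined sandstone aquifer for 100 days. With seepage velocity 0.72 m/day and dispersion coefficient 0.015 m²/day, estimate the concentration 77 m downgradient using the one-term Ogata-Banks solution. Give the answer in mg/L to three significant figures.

0.163 mg/L

For a continuous step input, C/C₀ ≈ ½·erfc((x−vt)/(2√(Dt))).
vt = 0.72 × 100 = 72 m and 2√(Dt) = 2√(0.015 × 100) = 2.449 m.
Argument (x−vt)/(2√(Dt)) = (77 − 72)/2.449 = 2.042; ½·erfc(2.042) = 0.001940.
C = 84 × 0.001940 = 0.163 mg/L.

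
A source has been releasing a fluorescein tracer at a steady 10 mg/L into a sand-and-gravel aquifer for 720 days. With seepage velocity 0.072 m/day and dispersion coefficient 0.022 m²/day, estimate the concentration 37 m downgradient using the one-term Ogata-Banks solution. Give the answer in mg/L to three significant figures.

9.96 mg/L

For a continuous step input, C/C₀ ≈ ½·erfc((x−vt)/(2√(Dt))).
vt = 0.072 × 720 = 51.84 m and 2√(Dt) = 2√(0.022 × 720) = 7.960 m.
Argument (x−vt)/(2√(Dt)) = (37 − 51.84)/7.960 = -1.864; ½·erfc(-1.864) = 0.9958.
C = 10 × 0.9958 = 9.96 mg/L.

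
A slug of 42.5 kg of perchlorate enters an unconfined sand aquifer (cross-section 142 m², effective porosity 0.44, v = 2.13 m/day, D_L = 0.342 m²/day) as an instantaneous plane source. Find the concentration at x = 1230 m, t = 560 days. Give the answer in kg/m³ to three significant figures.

0.00228 kg/m³

For an instantaneous plane source, C(x,t) = M/(n_e·A·√(4πDt)) · exp(−(x−vt)²/(4Dt)), with n_e·A the pore (flow) area.
Plume center vt = 2.13 × 560 = 1192.8 m, so the well at 1230 m is 37.2 m downgradient of the peak.
√(4πDt) = 49.06 m, giving peak height M/(n_e·A·√(4πDt)) = 42.5/(0.44 × 142 × 49.06) = 0.01387 kg/m³.
(x−vt)²/(4Dt) = (37.2)²/(4 × 0.342 × 560) = 1.806; exp(−1.806) = 0.1643.
C = 0.01387 × 0.1643 = 0.00228 kg/m³.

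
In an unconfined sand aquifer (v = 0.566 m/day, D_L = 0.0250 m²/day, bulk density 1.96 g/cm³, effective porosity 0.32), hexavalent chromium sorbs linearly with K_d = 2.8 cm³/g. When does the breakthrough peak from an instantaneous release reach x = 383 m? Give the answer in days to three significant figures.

Retardation factor R = 1 + ρ_b·K_d/n = 1 + 1.96 × 2.8/0.32 = 18.15.
Sorption retards both mechanisms: v_R = v/R = 0.03118 m/day, D_R = D/R = 0.001377 m²/day.
Peak time from v_R²t² + 2D_R t − x² = 0: t = (√(D_R² + v_R²x²) − D_R)/v_R².
√(D_R² + v_R²x²) = √(0.001377² + 0.03118² × 383²) = 11.94; v_R² = 0.0009722.
t = (11.94 − 0.001377)/0.0009722 = 12300 days.

12300 days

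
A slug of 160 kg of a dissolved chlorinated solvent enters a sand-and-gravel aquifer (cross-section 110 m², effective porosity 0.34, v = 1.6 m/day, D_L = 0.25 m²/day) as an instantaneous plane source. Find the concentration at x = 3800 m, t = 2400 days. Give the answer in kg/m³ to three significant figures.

For an instantaneous plane source, C(x,t) = M/(n_e·A·√(4πDt)) · exp(−(x−vt)²/(4Dt)), with n_e·A the pore (flow) area.
Plume center vt = 1.6 × 2400 = 3840 m, so the well at 3800 m is 40 m upgradient of the peak.
√(4πDt) = 86.83 m, giving peak height M/(n_e·A·√(4πDt)) = 160/(0.34 × 110 × 86.83) = 0.04927 kg/m³.
(x−vt)²/(4Dt) = (-40)²/(4 × 0.25 × 2400) = 0.6667; exp(−0.6667) = 0.5134.
C = 0.04927 × 0.5134 = 0.0253 kg/m³.

0.0253 kg/m³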